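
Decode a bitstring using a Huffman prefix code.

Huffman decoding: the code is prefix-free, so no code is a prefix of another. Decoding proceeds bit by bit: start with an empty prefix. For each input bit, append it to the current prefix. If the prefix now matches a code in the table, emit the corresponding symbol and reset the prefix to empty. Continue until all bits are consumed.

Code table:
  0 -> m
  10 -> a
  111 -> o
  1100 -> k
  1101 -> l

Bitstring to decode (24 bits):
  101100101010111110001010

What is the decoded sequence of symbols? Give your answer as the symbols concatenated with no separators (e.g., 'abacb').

Answer: akaaaokmaa

Derivation:
Bit 0: prefix='1' (no match yet)
Bit 1: prefix='10' -> emit 'a', reset
Bit 2: prefix='1' (no match yet)
Bit 3: prefix='11' (no match yet)
Bit 4: prefix='110' (no match yet)
Bit 5: prefix='1100' -> emit 'k', reset
Bit 6: prefix='1' (no match yet)
Bit 7: prefix='10' -> emit 'a', reset
Bit 8: prefix='1' (no match yet)
Bit 9: prefix='10' -> emit 'a', reset
Bit 10: prefix='1' (no match yet)
Bit 11: prefix='10' -> emit 'a', reset
Bit 12: prefix='1' (no match yet)
Bit 13: prefix='11' (no match yet)
Bit 14: prefix='111' -> emit 'o', reset
Bit 15: prefix='1' (no match yet)
Bit 16: prefix='11' (no match yet)
Bit 17: prefix='110' (no match yet)
Bit 18: prefix='1100' -> emit 'k', reset
Bit 19: prefix='0' -> emit 'm', reset
Bit 20: prefix='1' (no match yet)
Bit 21: prefix='10' -> emit 'a', reset
Bit 22: prefix='1' (no match yet)
Bit 23: prefix='10' -> emit 'a', reset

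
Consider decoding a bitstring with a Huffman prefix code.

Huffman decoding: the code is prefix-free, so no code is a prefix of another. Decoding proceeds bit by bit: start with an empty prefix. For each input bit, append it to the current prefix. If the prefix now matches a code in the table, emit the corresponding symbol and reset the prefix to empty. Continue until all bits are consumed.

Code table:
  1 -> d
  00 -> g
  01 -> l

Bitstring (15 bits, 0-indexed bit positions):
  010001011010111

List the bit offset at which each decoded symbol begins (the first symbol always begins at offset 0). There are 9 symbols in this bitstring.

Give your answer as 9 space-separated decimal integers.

Bit 0: prefix='0' (no match yet)
Bit 1: prefix='01' -> emit 'l', reset
Bit 2: prefix='0' (no match yet)
Bit 3: prefix='00' -> emit 'g', reset
Bit 4: prefix='0' (no match yet)
Bit 5: prefix='01' -> emit 'l', reset
Bit 6: prefix='0' (no match yet)
Bit 7: prefix='01' -> emit 'l', reset
Bit 8: prefix='1' -> emit 'd', reset
Bit 9: prefix='0' (no match yet)
Bit 10: prefix='01' -> emit 'l', reset
Bit 11: prefix='0' (no match yet)
Bit 12: prefix='01' -> emit 'l', reset
Bit 13: prefix='1' -> emit 'd', reset
Bit 14: prefix='1' -> emit 'd', reset

Answer: 0 2 4 6 8 9 11 13 14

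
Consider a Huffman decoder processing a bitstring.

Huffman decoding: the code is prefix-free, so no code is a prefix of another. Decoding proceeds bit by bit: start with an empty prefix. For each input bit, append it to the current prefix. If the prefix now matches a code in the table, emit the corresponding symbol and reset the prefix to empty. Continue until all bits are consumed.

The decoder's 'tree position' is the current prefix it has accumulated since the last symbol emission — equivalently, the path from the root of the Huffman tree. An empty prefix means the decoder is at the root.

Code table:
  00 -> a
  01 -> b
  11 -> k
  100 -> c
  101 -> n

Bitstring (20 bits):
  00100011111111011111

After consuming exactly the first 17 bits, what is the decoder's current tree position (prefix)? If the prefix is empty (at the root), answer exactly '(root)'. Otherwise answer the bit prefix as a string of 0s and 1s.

Bit 0: prefix='0' (no match yet)
Bit 1: prefix='00' -> emit 'a', reset
Bit 2: prefix='1' (no match yet)
Bit 3: prefix='10' (no match yet)
Bit 4: prefix='100' -> emit 'c', reset
Bit 5: prefix='0' (no match yet)
Bit 6: prefix='01' -> emit 'b', reset
Bit 7: prefix='1' (no match yet)
Bit 8: prefix='11' -> emit 'k', reset
Bit 9: prefix='1' (no match yet)
Bit 10: prefix='11' -> emit 'k', reset
Bit 11: prefix='1' (no match yet)
Bit 12: prefix='11' -> emit 'k', reset
Bit 13: prefix='1' (no match yet)
Bit 14: prefix='10' (no match yet)
Bit 15: prefix='101' -> emit 'n', reset
Bit 16: prefix='1' (no match yet)

Answer: 1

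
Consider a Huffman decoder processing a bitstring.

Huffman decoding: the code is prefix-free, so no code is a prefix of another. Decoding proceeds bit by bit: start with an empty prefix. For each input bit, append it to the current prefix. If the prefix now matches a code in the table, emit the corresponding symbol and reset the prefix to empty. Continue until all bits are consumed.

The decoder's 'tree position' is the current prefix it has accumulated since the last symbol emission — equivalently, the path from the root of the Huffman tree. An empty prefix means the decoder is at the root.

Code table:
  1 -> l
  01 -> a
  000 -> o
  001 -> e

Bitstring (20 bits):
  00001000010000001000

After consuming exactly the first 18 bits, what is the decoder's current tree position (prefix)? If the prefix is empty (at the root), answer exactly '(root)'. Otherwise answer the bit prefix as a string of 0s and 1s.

Answer: 0

Derivation:
Bit 0: prefix='0' (no match yet)
Bit 1: prefix='00' (no match yet)
Bit 2: prefix='000' -> emit 'o', reset
Bit 3: prefix='0' (no match yet)
Bit 4: prefix='01' -> emit 'a', reset
Bit 5: prefix='0' (no match yet)
Bit 6: prefix='00' (no match yet)
Bit 7: prefix='000' -> emit 'o', reset
Bit 8: prefix='0' (no match yet)
Bit 9: prefix='01' -> emit 'a', reset
Bit 10: prefix='0' (no match yet)
Bit 11: prefix='00' (no match yet)
Bit 12: prefix='000' -> emit 'o', reset
Bit 13: prefix='0' (no match yet)
Bit 14: prefix='00' (no match yet)
Bit 15: prefix='000' -> emit 'o', reset
Bit 16: prefix='1' -> emit 'l', reset
Bit 17: prefix='0' (no match yet)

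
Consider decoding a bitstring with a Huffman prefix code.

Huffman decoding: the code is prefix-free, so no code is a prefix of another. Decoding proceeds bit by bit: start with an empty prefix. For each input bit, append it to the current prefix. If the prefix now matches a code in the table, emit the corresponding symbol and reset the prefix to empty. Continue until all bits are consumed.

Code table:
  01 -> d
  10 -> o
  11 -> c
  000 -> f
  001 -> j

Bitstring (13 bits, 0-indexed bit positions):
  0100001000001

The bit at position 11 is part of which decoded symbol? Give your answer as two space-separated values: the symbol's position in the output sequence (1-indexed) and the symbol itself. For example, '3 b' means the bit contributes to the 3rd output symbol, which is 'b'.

Bit 0: prefix='0' (no match yet)
Bit 1: prefix='01' -> emit 'd', reset
Bit 2: prefix='0' (no match yet)
Bit 3: prefix='00' (no match yet)
Bit 4: prefix='000' -> emit 'f', reset
Bit 5: prefix='0' (no match yet)
Bit 6: prefix='01' -> emit 'd', reset
Bit 7: prefix='0' (no match yet)
Bit 8: prefix='00' (no match yet)
Bit 9: prefix='000' -> emit 'f', reset
Bit 10: prefix='0' (no match yet)
Bit 11: prefix='00' (no match yet)
Bit 12: prefix='001' -> emit 'j', reset

Answer: 5 j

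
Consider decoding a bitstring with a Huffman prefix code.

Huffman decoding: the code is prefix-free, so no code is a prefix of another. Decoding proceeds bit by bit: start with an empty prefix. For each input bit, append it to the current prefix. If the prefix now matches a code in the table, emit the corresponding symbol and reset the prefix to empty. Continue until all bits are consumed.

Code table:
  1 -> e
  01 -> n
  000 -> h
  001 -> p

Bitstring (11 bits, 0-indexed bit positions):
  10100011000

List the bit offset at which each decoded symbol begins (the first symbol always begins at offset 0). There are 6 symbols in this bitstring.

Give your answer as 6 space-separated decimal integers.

Bit 0: prefix='1' -> emit 'e', reset
Bit 1: prefix='0' (no match yet)
Bit 2: prefix='01' -> emit 'n', reset
Bit 3: prefix='0' (no match yet)
Bit 4: prefix='00' (no match yet)
Bit 5: prefix='000' -> emit 'h', reset
Bit 6: prefix='1' -> emit 'e', reset
Bit 7: prefix='1' -> emit 'e', reset
Bit 8: prefix='0' (no match yet)
Bit 9: prefix='00' (no match yet)
Bit 10: prefix='000' -> emit 'h', reset

Answer: 0 1 3 6 7 8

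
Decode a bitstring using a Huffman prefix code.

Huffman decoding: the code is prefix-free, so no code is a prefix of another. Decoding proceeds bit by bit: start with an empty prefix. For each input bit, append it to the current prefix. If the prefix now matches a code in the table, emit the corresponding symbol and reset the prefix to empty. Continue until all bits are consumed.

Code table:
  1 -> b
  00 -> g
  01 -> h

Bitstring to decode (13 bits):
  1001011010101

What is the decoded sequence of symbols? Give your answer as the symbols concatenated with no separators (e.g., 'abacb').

Bit 0: prefix='1' -> emit 'b', reset
Bit 1: prefix='0' (no match yet)
Bit 2: prefix='00' -> emit 'g', reset
Bit 3: prefix='1' -> emit 'b', reset
Bit 4: prefix='0' (no match yet)
Bit 5: prefix='01' -> emit 'h', reset
Bit 6: prefix='1' -> emit 'b', reset
Bit 7: prefix='0' (no match yet)
Bit 8: prefix='01' -> emit 'h', reset
Bit 9: prefix='0' (no match yet)
Bit 10: prefix='01' -> emit 'h', reset
Bit 11: prefix='0' (no match yet)
Bit 12: prefix='01' -> emit 'h', reset

Answer: bgbhbhhh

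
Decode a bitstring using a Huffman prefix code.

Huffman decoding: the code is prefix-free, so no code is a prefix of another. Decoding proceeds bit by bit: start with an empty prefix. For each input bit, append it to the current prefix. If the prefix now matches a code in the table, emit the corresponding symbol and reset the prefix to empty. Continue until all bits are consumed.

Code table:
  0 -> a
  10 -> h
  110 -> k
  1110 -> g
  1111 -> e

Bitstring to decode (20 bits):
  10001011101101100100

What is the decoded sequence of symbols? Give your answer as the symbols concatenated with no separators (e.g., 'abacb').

Bit 0: prefix='1' (no match yet)
Bit 1: prefix='10' -> emit 'h', reset
Bit 2: prefix='0' -> emit 'a', reset
Bit 3: prefix='0' -> emit 'a', reset
Bit 4: prefix='1' (no match yet)
Bit 5: prefix='10' -> emit 'h', reset
Bit 6: prefix='1' (no match yet)
Bit 7: prefix='11' (no match yet)
Bit 8: prefix='111' (no match yet)
Bit 9: prefix='1110' -> emit 'g', reset
Bit 10: prefix='1' (no match yet)
Bit 11: prefix='11' (no match yet)
Bit 12: prefix='110' -> emit 'k', reset
Bit 13: prefix='1' (no match yet)
Bit 14: prefix='11' (no match yet)
Bit 15: prefix='110' -> emit 'k', reset
Bit 16: prefix='0' -> emit 'a', reset
Bit 17: prefix='1' (no match yet)
Bit 18: prefix='10' -> emit 'h', reset
Bit 19: prefix='0' -> emit 'a', reset

Answer: haahgkkaha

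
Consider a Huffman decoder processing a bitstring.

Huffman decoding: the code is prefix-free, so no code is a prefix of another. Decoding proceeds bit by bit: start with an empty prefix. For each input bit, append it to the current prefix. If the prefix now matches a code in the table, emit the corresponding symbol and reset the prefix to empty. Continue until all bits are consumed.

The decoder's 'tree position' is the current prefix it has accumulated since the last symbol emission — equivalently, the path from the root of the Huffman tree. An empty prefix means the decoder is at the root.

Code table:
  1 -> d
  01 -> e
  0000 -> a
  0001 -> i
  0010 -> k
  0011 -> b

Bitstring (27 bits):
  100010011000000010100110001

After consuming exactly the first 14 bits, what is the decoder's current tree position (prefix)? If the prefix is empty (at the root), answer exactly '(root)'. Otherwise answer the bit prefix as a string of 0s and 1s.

Bit 0: prefix='1' -> emit 'd', reset
Bit 1: prefix='0' (no match yet)
Bit 2: prefix='00' (no match yet)
Bit 3: prefix='000' (no match yet)
Bit 4: prefix='0001' -> emit 'i', reset
Bit 5: prefix='0' (no match yet)
Bit 6: prefix='00' (no match yet)
Bit 7: prefix='001' (no match yet)
Bit 8: prefix='0011' -> emit 'b', reset
Bit 9: prefix='0' (no match yet)
Bit 10: prefix='00' (no match yet)
Bit 11: prefix='000' (no match yet)
Bit 12: prefix='0000' -> emit 'a', reset
Bit 13: prefix='0' (no match yet)

Answer: 0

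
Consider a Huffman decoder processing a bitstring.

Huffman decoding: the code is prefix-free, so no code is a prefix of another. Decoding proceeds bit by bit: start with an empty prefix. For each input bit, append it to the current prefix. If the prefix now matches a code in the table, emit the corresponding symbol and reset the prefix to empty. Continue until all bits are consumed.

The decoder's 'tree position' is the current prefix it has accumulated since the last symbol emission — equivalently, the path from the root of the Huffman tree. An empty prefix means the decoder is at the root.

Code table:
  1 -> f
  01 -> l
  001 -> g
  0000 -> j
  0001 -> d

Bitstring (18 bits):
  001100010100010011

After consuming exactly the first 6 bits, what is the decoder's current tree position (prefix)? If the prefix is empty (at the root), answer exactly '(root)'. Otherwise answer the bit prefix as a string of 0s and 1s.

Answer: 00

Derivation:
Bit 0: prefix='0' (no match yet)
Bit 1: prefix='00' (no match yet)
Bit 2: prefix='001' -> emit 'g', reset
Bit 3: prefix='1' -> emit 'f', reset
Bit 4: prefix='0' (no match yet)
Bit 5: prefix='00' (no match yet)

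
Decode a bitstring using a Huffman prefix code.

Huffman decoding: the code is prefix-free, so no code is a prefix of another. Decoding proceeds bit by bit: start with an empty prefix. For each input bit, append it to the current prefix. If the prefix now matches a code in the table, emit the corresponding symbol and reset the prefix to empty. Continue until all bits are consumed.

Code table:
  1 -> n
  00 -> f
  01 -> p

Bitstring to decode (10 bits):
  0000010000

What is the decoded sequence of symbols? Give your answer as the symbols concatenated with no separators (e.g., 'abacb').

Bit 0: prefix='0' (no match yet)
Bit 1: prefix='00' -> emit 'f', reset
Bit 2: prefix='0' (no match yet)
Bit 3: prefix='00' -> emit 'f', reset
Bit 4: prefix='0' (no match yet)
Bit 5: prefix='01' -> emit 'p', reset
Bit 6: prefix='0' (no match yet)
Bit 7: prefix='00' -> emit 'f', reset
Bit 8: prefix='0' (no match yet)
Bit 9: prefix='00' -> emit 'f', reset

Answer: ffpff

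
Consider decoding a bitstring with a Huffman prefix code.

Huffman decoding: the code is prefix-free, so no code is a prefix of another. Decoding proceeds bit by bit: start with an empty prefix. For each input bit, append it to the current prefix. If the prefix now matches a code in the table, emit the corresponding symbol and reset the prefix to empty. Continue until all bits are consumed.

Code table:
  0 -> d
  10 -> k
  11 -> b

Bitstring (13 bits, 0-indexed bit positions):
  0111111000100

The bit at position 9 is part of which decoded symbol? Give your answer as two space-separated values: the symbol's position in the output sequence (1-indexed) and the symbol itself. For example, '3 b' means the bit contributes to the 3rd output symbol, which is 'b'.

Bit 0: prefix='0' -> emit 'd', reset
Bit 1: prefix='1' (no match yet)
Bit 2: prefix='11' -> emit 'b', reset
Bit 3: prefix='1' (no match yet)
Bit 4: prefix='11' -> emit 'b', reset
Bit 5: prefix='1' (no match yet)
Bit 6: prefix='11' -> emit 'b', reset
Bit 7: prefix='0' -> emit 'd', reset
Bit 8: prefix='0' -> emit 'd', reset
Bit 9: prefix='0' -> emit 'd', reset
Bit 10: prefix='1' (no match yet)
Bit 11: prefix='10' -> emit 'k', reset
Bit 12: prefix='0' -> emit 'd', reset

Answer: 7 d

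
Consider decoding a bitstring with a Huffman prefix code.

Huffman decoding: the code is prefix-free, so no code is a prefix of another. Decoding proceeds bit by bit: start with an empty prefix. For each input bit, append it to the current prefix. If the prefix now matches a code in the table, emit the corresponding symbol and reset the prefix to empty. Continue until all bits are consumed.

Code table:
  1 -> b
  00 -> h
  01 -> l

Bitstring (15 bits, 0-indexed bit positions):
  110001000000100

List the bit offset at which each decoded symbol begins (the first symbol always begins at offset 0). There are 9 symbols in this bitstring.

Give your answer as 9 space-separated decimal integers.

Answer: 0 1 2 4 6 8 10 12 13

Derivation:
Bit 0: prefix='1' -> emit 'b', reset
Bit 1: prefix='1' -> emit 'b', reset
Bit 2: prefix='0' (no match yet)
Bit 3: prefix='00' -> emit 'h', reset
Bit 4: prefix='0' (no match yet)
Bit 5: prefix='01' -> emit 'l', reset
Bit 6: prefix='0' (no match yet)
Bit 7: prefix='00' -> emit 'h', reset
Bit 8: prefix='0' (no match yet)
Bit 9: prefix='00' -> emit 'h', reset
Bit 10: prefix='0' (no match yet)
Bit 11: prefix='00' -> emit 'h', reset
Bit 12: prefix='1' -> emit 'b', reset
Bit 13: prefix='0' (no match yet)
Bit 14: prefix='00' -> emit 'h', reset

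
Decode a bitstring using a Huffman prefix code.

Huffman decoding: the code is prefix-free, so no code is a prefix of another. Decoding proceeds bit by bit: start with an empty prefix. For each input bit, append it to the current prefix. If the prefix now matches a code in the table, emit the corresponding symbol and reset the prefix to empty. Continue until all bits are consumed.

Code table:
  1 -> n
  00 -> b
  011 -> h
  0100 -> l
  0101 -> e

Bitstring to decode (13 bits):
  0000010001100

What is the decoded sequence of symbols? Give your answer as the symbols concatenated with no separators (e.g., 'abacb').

Bit 0: prefix='0' (no match yet)
Bit 1: prefix='00' -> emit 'b', reset
Bit 2: prefix='0' (no match yet)
Bit 3: prefix='00' -> emit 'b', reset
Bit 4: prefix='0' (no match yet)
Bit 5: prefix='01' (no match yet)
Bit 6: prefix='010' (no match yet)
Bit 7: prefix='0100' -> emit 'l', reset
Bit 8: prefix='0' (no match yet)
Bit 9: prefix='01' (no match yet)
Bit 10: prefix='011' -> emit 'h', reset
Bit 11: prefix='0' (no match yet)
Bit 12: prefix='00' -> emit 'b', reset

Answer: bblhb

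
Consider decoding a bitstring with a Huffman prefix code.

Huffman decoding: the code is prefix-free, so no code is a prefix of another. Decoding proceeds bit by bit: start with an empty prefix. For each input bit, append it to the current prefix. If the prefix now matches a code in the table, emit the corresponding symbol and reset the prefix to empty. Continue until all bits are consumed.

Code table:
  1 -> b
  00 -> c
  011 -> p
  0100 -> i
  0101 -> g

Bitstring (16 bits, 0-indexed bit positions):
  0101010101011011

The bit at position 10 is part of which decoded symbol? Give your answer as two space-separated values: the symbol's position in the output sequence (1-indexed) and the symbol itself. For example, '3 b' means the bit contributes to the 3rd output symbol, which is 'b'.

Answer: 3 g

Derivation:
Bit 0: prefix='0' (no match yet)
Bit 1: prefix='01' (no match yet)
Bit 2: prefix='010' (no match yet)
Bit 3: prefix='0101' -> emit 'g', reset
Bit 4: prefix='0' (no match yet)
Bit 5: prefix='01' (no match yet)
Bit 6: prefix='010' (no match yet)
Bit 7: prefix='0101' -> emit 'g', reset
Bit 8: prefix='0' (no match yet)
Bit 9: prefix='01' (no match yet)
Bit 10: prefix='010' (no match yet)
Bit 11: prefix='0101' -> emit 'g', reset
Bit 12: prefix='1' -> emit 'b', reset
Bit 13: prefix='0' (no match yet)
Bit 14: prefix='01' (no match yet)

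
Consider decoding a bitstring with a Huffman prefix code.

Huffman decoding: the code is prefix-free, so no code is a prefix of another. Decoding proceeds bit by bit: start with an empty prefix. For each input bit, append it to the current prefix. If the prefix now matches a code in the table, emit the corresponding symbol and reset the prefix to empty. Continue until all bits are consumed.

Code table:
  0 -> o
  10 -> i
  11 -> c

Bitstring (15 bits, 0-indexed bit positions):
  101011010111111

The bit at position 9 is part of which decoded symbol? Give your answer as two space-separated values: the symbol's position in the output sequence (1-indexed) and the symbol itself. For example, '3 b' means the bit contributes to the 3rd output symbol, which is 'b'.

Answer: 6 c

Derivation:
Bit 0: prefix='1' (no match yet)
Bit 1: prefix='10' -> emit 'i', reset
Bit 2: prefix='1' (no match yet)
Bit 3: prefix='10' -> emit 'i', reset
Bit 4: prefix='1' (no match yet)
Bit 5: prefix='11' -> emit 'c', reset
Bit 6: prefix='0' -> emit 'o', reset
Bit 7: prefix='1' (no match yet)
Bit 8: prefix='10' -> emit 'i', reset
Bit 9: prefix='1' (no match yet)
Bit 10: prefix='11' -> emit 'c', reset
Bit 11: prefix='1' (no match yet)
Bit 12: prefix='11' -> emit 'c', reset
Bit 13: prefix='1' (no match yet)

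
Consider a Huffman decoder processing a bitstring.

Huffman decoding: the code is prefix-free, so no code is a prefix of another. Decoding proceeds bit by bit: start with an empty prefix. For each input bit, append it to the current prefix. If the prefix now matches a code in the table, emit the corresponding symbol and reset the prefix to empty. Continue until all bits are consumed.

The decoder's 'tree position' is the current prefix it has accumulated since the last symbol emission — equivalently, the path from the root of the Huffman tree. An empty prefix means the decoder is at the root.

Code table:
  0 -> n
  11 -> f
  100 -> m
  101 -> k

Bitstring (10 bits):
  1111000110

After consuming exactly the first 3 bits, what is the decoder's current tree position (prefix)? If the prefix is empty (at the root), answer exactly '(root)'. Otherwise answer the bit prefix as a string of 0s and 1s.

Answer: 1

Derivation:
Bit 0: prefix='1' (no match yet)
Bit 1: prefix='11' -> emit 'f', reset
Bit 2: prefix='1' (no match yet)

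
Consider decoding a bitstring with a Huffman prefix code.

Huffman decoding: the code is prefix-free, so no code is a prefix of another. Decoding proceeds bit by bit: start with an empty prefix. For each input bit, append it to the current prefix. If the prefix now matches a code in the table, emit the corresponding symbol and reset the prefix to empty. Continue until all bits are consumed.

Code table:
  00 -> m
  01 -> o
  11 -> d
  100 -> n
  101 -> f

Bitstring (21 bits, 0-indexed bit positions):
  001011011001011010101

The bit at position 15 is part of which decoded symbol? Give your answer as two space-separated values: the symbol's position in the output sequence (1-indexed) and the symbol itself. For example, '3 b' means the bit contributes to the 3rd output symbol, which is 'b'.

Answer: 6 f

Derivation:
Bit 0: prefix='0' (no match yet)
Bit 1: prefix='00' -> emit 'm', reset
Bit 2: prefix='1' (no match yet)
Bit 3: prefix='10' (no match yet)
Bit 4: prefix='101' -> emit 'f', reset
Bit 5: prefix='1' (no match yet)
Bit 6: prefix='10' (no match yet)
Bit 7: prefix='101' -> emit 'f', reset
Bit 8: prefix='1' (no match yet)
Bit 9: prefix='10' (no match yet)
Bit 10: prefix='100' -> emit 'n', reset
Bit 11: prefix='1' (no match yet)
Bit 12: prefix='10' (no match yet)
Bit 13: prefix='101' -> emit 'f', reset
Bit 14: prefix='1' (no match yet)
Bit 15: prefix='10' (no match yet)
Bit 16: prefix='101' -> emit 'f', reset
Bit 17: prefix='0' (no match yet)
Bit 18: prefix='01' -> emit 'o', reset
Bit 19: prefix='0' (no match yet)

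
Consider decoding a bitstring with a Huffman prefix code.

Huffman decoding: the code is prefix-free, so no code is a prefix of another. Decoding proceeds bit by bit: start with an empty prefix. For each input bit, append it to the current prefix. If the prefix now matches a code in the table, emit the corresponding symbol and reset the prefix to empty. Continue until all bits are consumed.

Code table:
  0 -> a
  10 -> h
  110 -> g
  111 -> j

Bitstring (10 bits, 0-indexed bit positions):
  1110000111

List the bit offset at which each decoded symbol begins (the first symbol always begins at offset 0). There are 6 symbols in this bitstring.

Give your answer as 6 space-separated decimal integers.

Bit 0: prefix='1' (no match yet)
Bit 1: prefix='11' (no match yet)
Bit 2: prefix='111' -> emit 'j', reset
Bit 3: prefix='0' -> emit 'a', reset
Bit 4: prefix='0' -> emit 'a', reset
Bit 5: prefix='0' -> emit 'a', reset
Bit 6: prefix='0' -> emit 'a', reset
Bit 7: prefix='1' (no match yet)
Bit 8: prefix='11' (no match yet)
Bit 9: prefix='111' -> emit 'j', reset

Answer: 0 3 4 5 6 7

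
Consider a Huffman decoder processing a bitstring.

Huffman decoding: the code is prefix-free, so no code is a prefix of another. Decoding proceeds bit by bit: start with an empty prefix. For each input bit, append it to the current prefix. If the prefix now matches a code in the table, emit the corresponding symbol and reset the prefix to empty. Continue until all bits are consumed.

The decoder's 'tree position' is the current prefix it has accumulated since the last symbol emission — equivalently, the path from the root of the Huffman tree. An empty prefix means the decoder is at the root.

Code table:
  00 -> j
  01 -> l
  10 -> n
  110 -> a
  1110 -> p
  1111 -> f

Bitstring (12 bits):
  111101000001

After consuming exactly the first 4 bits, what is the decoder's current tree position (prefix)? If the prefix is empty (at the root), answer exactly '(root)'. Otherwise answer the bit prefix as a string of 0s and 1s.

Bit 0: prefix='1' (no match yet)
Bit 1: prefix='11' (no match yet)
Bit 2: prefix='111' (no match yet)
Bit 3: prefix='1111' -> emit 'f', reset

Answer: (root)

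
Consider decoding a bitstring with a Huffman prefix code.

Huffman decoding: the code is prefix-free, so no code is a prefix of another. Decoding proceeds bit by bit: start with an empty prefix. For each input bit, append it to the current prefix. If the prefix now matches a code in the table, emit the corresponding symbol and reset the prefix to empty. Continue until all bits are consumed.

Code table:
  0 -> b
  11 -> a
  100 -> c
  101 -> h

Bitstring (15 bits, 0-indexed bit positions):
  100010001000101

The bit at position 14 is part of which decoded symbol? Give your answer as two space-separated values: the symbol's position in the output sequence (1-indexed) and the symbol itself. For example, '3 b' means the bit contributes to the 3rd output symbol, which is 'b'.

Bit 0: prefix='1' (no match yet)
Bit 1: prefix='10' (no match yet)
Bit 2: prefix='100' -> emit 'c', reset
Bit 3: prefix='0' -> emit 'b', reset
Bit 4: prefix='1' (no match yet)
Bit 5: prefix='10' (no match yet)
Bit 6: prefix='100' -> emit 'c', reset
Bit 7: prefix='0' -> emit 'b', reset
Bit 8: prefix='1' (no match yet)
Bit 9: prefix='10' (no match yet)
Bit 10: prefix='100' -> emit 'c', reset
Bit 11: prefix='0' -> emit 'b', reset
Bit 12: prefix='1' (no match yet)
Bit 13: prefix='10' (no match yet)
Bit 14: prefix='101' -> emit 'h', reset

Answer: 7 h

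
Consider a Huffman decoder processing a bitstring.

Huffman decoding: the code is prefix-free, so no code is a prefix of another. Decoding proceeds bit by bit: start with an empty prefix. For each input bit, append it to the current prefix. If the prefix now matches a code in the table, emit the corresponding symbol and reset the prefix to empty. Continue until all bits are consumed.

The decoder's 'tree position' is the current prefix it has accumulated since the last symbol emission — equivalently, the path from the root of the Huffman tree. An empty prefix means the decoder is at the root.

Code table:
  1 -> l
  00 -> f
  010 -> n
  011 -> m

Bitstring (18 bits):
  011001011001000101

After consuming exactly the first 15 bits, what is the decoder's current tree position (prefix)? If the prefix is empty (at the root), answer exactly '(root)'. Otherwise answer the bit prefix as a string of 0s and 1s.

Answer: 0

Derivation:
Bit 0: prefix='0' (no match yet)
Bit 1: prefix='01' (no match yet)
Bit 2: prefix='011' -> emit 'm', reset
Bit 3: prefix='0' (no match yet)
Bit 4: prefix='00' -> emit 'f', reset
Bit 5: prefix='1' -> emit 'l', reset
Bit 6: prefix='0' (no match yet)
Bit 7: prefix='01' (no match yet)
Bit 8: prefix='011' -> emit 'm', reset
Bit 9: prefix='0' (no match yet)
Bit 10: prefix='00' -> emit 'f', reset
Bit 11: prefix='1' -> emit 'l', reset
Bit 12: prefix='0' (no match yet)
Bit 13: prefix='00' -> emit 'f', reset
Bit 14: prefix='0' (no match yet)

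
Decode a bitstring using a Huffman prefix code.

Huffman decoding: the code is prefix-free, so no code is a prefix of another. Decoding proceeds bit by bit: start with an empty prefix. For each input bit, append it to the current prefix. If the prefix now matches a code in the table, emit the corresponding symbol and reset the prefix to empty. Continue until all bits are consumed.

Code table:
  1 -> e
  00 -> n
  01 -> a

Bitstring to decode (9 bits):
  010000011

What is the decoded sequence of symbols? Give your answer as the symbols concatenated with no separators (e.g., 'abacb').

Bit 0: prefix='0' (no match yet)
Bit 1: prefix='01' -> emit 'a', reset
Bit 2: prefix='0' (no match yet)
Bit 3: prefix='00' -> emit 'n', reset
Bit 4: prefix='0' (no match yet)
Bit 5: prefix='00' -> emit 'n', reset
Bit 6: prefix='0' (no match yet)
Bit 7: prefix='01' -> emit 'a', reset
Bit 8: prefix='1' -> emit 'e', reset

Answer: annae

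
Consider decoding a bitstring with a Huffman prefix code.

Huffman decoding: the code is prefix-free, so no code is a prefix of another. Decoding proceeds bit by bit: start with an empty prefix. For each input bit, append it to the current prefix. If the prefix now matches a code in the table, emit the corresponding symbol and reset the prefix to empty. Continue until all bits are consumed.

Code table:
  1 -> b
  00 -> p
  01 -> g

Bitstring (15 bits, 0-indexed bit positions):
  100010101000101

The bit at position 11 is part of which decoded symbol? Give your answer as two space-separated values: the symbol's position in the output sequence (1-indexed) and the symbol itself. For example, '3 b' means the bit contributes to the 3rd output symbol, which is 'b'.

Answer: 7 g

Derivation:
Bit 0: prefix='1' -> emit 'b', reset
Bit 1: prefix='0' (no match yet)
Bit 2: prefix='00' -> emit 'p', reset
Bit 3: prefix='0' (no match yet)
Bit 4: prefix='01' -> emit 'g', reset
Bit 5: prefix='0' (no match yet)
Bit 6: prefix='01' -> emit 'g', reset
Bit 7: prefix='0' (no match yet)
Bit 8: prefix='01' -> emit 'g', reset
Bit 9: prefix='0' (no match yet)
Bit 10: prefix='00' -> emit 'p', reset
Bit 11: prefix='0' (no match yet)
Bit 12: prefix='01' -> emit 'g', reset
Bit 13: prefix='0' (no match yet)
Bit 14: prefix='01' -> emit 'g', reset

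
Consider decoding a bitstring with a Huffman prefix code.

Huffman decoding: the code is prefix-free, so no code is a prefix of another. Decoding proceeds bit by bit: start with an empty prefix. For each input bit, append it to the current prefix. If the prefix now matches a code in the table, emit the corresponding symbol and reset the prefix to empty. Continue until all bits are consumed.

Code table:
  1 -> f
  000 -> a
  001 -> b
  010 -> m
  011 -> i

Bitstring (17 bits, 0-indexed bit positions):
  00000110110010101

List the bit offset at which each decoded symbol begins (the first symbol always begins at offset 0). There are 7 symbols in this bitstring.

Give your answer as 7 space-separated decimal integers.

Bit 0: prefix='0' (no match yet)
Bit 1: prefix='00' (no match yet)
Bit 2: prefix='000' -> emit 'a', reset
Bit 3: prefix='0' (no match yet)
Bit 4: prefix='00' (no match yet)
Bit 5: prefix='001' -> emit 'b', reset
Bit 6: prefix='1' -> emit 'f', reset
Bit 7: prefix='0' (no match yet)
Bit 8: prefix='01' (no match yet)
Bit 9: prefix='011' -> emit 'i', reset
Bit 10: prefix='0' (no match yet)
Bit 11: prefix='00' (no match yet)
Bit 12: prefix='001' -> emit 'b', reset
Bit 13: prefix='0' (no match yet)
Bit 14: prefix='01' (no match yet)
Bit 15: prefix='010' -> emit 'm', reset
Bit 16: prefix='1' -> emit 'f', reset

Answer: 0 3 6 7 10 13 16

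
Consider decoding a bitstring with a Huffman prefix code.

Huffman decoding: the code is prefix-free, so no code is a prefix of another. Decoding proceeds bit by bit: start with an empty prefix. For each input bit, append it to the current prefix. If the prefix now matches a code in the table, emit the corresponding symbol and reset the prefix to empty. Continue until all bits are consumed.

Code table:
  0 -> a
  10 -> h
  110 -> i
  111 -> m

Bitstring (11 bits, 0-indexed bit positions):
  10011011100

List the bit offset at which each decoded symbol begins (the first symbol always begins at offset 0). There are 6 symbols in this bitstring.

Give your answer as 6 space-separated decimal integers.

Answer: 0 2 3 6 9 10

Derivation:
Bit 0: prefix='1' (no match yet)
Bit 1: prefix='10' -> emit 'h', reset
Bit 2: prefix='0' -> emit 'a', reset
Bit 3: prefix='1' (no match yet)
Bit 4: prefix='11' (no match yet)
Bit 5: prefix='110' -> emit 'i', reset
Bit 6: prefix='1' (no match yet)
Bit 7: prefix='11' (no match yet)
Bit 8: prefix='111' -> emit 'm', reset
Bit 9: prefix='0' -> emit 'a', reset
Bit 10: prefix='0' -> emit 'a', reset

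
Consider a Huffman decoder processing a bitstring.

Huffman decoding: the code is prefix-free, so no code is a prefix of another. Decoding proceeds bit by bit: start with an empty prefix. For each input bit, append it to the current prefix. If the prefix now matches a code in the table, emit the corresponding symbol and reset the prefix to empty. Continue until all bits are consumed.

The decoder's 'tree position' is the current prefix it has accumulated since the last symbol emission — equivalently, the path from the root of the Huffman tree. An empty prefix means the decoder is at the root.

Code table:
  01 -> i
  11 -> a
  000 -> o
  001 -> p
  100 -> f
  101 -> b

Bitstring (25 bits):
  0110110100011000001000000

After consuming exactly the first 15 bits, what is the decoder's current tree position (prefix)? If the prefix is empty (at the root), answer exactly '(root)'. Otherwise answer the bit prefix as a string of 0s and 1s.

Answer: 00

Derivation:
Bit 0: prefix='0' (no match yet)
Bit 1: prefix='01' -> emit 'i', reset
Bit 2: prefix='1' (no match yet)
Bit 3: prefix='10' (no match yet)
Bit 4: prefix='101' -> emit 'b', reset
Bit 5: prefix='1' (no match yet)
Bit 6: prefix='10' (no match yet)
Bit 7: prefix='101' -> emit 'b', reset
Bit 8: prefix='0' (no match yet)
Bit 9: prefix='00' (no match yet)
Bit 10: prefix='000' -> emit 'o', reset
Bit 11: prefix='1' (no match yet)
Bit 12: prefix='11' -> emit 'a', reset
Bit 13: prefix='0' (no match yet)
Bit 14: prefix='00' (no match yet)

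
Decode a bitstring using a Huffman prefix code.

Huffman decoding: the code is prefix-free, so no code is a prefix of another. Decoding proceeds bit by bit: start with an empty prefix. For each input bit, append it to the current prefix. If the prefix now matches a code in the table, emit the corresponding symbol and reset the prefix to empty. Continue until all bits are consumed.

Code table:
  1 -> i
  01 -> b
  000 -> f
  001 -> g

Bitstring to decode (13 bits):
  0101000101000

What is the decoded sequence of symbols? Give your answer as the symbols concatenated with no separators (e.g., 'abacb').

Answer: bbfibf

Derivation:
Bit 0: prefix='0' (no match yet)
Bit 1: prefix='01' -> emit 'b', reset
Bit 2: prefix='0' (no match yet)
Bit 3: prefix='01' -> emit 'b', reset
Bit 4: prefix='0' (no match yet)
Bit 5: prefix='00' (no match yet)
Bit 6: prefix='000' -> emit 'f', reset
Bit 7: prefix='1' -> emit 'i', reset
Bit 8: prefix='0' (no match yet)
Bit 9: prefix='01' -> emit 'b', reset
Bit 10: prefix='0' (no match yet)
Bit 11: prefix='00' (no match yet)
Bit 12: prefix='000' -> emit 'f', reset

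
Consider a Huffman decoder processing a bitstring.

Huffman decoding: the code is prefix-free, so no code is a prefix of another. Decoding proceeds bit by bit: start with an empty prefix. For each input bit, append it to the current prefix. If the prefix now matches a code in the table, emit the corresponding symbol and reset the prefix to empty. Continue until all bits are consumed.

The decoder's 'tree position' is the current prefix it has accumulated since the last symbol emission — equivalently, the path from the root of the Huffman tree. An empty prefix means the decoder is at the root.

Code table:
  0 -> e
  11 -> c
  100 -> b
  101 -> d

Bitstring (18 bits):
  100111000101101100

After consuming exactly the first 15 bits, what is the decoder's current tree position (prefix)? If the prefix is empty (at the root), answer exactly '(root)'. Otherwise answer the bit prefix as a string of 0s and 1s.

Bit 0: prefix='1' (no match yet)
Bit 1: prefix='10' (no match yet)
Bit 2: prefix='100' -> emit 'b', reset
Bit 3: prefix='1' (no match yet)
Bit 4: prefix='11' -> emit 'c', reset
Bit 5: prefix='1' (no match yet)
Bit 6: prefix='10' (no match yet)
Bit 7: prefix='100' -> emit 'b', reset
Bit 8: prefix='0' -> emit 'e', reset
Bit 9: prefix='1' (no match yet)
Bit 10: prefix='10' (no match yet)
Bit 11: prefix='101' -> emit 'd', reset
Bit 12: prefix='1' (no match yet)
Bit 13: prefix='10' (no match yet)
Bit 14: prefix='101' -> emit 'd', reset

Answer: (root)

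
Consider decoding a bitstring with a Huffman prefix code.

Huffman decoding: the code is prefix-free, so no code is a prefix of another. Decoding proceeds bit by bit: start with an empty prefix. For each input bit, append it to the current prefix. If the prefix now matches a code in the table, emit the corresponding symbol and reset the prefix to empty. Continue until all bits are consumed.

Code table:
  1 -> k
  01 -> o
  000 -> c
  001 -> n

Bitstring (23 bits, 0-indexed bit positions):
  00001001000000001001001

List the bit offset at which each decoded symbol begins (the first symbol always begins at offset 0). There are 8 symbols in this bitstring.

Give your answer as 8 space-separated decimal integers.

Bit 0: prefix='0' (no match yet)
Bit 1: prefix='00' (no match yet)
Bit 2: prefix='000' -> emit 'c', reset
Bit 3: prefix='0' (no match yet)
Bit 4: prefix='01' -> emit 'o', reset
Bit 5: prefix='0' (no match yet)
Bit 6: prefix='00' (no match yet)
Bit 7: prefix='001' -> emit 'n', reset
Bit 8: prefix='0' (no match yet)
Bit 9: prefix='00' (no match yet)
Bit 10: prefix='000' -> emit 'c', reset
Bit 11: prefix='0' (no match yet)
Bit 12: prefix='00' (no match yet)
Bit 13: prefix='000' -> emit 'c', reset
Bit 14: prefix='0' (no match yet)
Bit 15: prefix='00' (no match yet)
Bit 16: prefix='001' -> emit 'n', reset
Bit 17: prefix='0' (no match yet)
Bit 18: prefix='00' (no match yet)
Bit 19: prefix='001' -> emit 'n', reset
Bit 20: prefix='0' (no match yet)
Bit 21: prefix='00' (no match yet)
Bit 22: prefix='001' -> emit 'n', reset

Answer: 0 3 5 8 11 14 17 20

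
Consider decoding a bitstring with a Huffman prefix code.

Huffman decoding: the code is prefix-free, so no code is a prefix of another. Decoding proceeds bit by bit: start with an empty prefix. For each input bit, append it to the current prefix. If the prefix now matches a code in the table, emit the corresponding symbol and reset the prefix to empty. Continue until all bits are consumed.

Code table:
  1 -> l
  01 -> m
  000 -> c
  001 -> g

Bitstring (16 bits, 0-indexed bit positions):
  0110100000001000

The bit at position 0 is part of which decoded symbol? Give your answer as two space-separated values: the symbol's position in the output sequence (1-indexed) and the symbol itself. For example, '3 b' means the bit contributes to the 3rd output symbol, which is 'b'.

Answer: 1 m

Derivation:
Bit 0: prefix='0' (no match yet)
Bit 1: prefix='01' -> emit 'm', reset
Bit 2: prefix='1' -> emit 'l', reset
Bit 3: prefix='0' (no match yet)
Bit 4: prefix='01' -> emit 'm', reset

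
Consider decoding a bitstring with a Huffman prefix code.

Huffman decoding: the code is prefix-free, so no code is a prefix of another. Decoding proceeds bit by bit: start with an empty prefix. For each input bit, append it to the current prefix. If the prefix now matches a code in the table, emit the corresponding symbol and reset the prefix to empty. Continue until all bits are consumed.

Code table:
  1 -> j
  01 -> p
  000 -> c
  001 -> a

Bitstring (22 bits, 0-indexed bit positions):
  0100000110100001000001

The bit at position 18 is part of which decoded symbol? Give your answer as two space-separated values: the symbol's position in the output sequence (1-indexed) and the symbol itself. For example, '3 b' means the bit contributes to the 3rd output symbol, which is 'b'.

Bit 0: prefix='0' (no match yet)
Bit 1: prefix='01' -> emit 'p', reset
Bit 2: prefix='0' (no match yet)
Bit 3: prefix='00' (no match yet)
Bit 4: prefix='000' -> emit 'c', reset
Bit 5: prefix='0' (no match yet)
Bit 6: prefix='00' (no match yet)
Bit 7: prefix='001' -> emit 'a', reset
Bit 8: prefix='1' -> emit 'j', reset
Bit 9: prefix='0' (no match yet)
Bit 10: prefix='01' -> emit 'p', reset
Bit 11: prefix='0' (no match yet)
Bit 12: prefix='00' (no match yet)
Bit 13: prefix='000' -> emit 'c', reset
Bit 14: prefix='0' (no match yet)
Bit 15: prefix='01' -> emit 'p', reset
Bit 16: prefix='0' (no match yet)
Bit 17: prefix='00' (no match yet)
Bit 18: prefix='000' -> emit 'c', reset
Bit 19: prefix='0' (no match yet)
Bit 20: prefix='00' (no match yet)
Bit 21: prefix='001' -> emit 'a', reset

Answer: 8 c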